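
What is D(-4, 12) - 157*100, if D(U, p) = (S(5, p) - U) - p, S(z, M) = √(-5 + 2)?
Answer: -15708 + I*√3 ≈ -15708.0 + 1.732*I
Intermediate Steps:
S(z, M) = I*√3 (S(z, M) = √(-3) = I*√3)
D(U, p) = -U - p + I*√3 (D(U, p) = (I*√3 - U) - p = (-U + I*√3) - p = -U - p + I*√3)
D(-4, 12) - 157*100 = (-1*(-4) - 1*12 + I*√3) - 157*100 = (4 - 12 + I*√3) - 15700 = (-8 + I*√3) - 15700 = -15708 + I*√3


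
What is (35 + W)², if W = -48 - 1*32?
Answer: 2025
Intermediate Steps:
W = -80 (W = -48 - 32 = -80)
(35 + W)² = (35 - 80)² = (-45)² = 2025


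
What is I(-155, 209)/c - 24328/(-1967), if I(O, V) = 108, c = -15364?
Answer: 93390739/7555247 ≈ 12.361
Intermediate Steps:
I(-155, 209)/c - 24328/(-1967) = 108/(-15364) - 24328/(-1967) = 108*(-1/15364) - 24328*(-1/1967) = -27/3841 + 24328/1967 = 93390739/7555247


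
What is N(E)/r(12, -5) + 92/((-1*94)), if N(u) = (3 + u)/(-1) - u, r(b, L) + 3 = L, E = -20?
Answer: -2107/376 ≈ -5.6037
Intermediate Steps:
r(b, L) = -3 + L
N(u) = -3 - 2*u (N(u) = (3 + u)*(-1) - u = (-3 - u) - u = -3 - 2*u)
N(E)/r(12, -5) + 92/((-1*94)) = (-3 - 2*(-20))/(-3 - 5) + 92/((-1*94)) = (-3 + 40)/(-8) + 92/(-94) = 37*(-⅛) + 92*(-1/94) = -37/8 - 46/47 = -2107/376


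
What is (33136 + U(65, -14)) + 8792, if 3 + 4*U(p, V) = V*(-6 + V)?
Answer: 167989/4 ≈ 41997.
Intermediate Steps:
U(p, V) = -¾ + V*(-6 + V)/4 (U(p, V) = -¾ + (V*(-6 + V))/4 = -¾ + V*(-6 + V)/4)
(33136 + U(65, -14)) + 8792 = (33136 + (-¾ - 3/2*(-14) + (¼)*(-14)²)) + 8792 = (33136 + (-¾ + 21 + (¼)*196)) + 8792 = (33136 + (-¾ + 21 + 49)) + 8792 = (33136 + 277/4) + 8792 = 132821/4 + 8792 = 167989/4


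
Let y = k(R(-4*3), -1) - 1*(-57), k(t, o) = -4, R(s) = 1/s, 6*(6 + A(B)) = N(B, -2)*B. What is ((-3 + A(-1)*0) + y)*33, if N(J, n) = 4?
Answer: 1650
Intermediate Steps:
A(B) = -6 + 2*B/3 (A(B) = -6 + (4*B)/6 = -6 + 2*B/3)
y = 53 (y = -4 - 1*(-57) = -4 + 57 = 53)
((-3 + A(-1)*0) + y)*33 = ((-3 + (-6 + (⅔)*(-1))*0) + 53)*33 = ((-3 + (-6 - ⅔)*0) + 53)*33 = ((-3 - 20/3*0) + 53)*33 = ((-3 + 0) + 53)*33 = (-3 + 53)*33 = 50*33 = 1650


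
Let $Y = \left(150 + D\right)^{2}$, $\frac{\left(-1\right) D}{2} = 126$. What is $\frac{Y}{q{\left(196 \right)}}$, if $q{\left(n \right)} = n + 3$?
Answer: $\frac{10404}{199} \approx 52.281$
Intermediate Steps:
$D = -252$ ($D = \left(-2\right) 126 = -252$)
$q{\left(n \right)} = 3 + n$
$Y = 10404$ ($Y = \left(150 - 252\right)^{2} = \left(-102\right)^{2} = 10404$)
$\frac{Y}{q{\left(196 \right)}} = \frac{10404}{3 + 196} = \frac{10404}{199}$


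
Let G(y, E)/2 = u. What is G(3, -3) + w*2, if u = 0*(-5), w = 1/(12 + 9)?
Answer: 2/21 ≈ 0.095238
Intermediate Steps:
w = 1/21 ≈ 0.047619
u = 0
G(y, E) = 0 (G(y, E) = 2*0 = 0)
G(3, -3) + w*2 = 0 + (1/21)*2 = 0 + 2/21 = 2/21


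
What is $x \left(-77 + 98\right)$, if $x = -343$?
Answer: $-7203$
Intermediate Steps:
$x \left(-77 + 98\right) = - 343 \left(-77 + 98\right) = \left(-343\right) 21 = -7203$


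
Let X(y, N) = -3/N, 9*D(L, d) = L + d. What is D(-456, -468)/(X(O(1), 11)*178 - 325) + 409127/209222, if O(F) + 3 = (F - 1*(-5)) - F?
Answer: 821736095/368439942 ≈ 2.2303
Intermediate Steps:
D(L, d) = L/9 + d/9 (D(L, d) = (L + d)/9 = L/9 + d/9)
O(F) = 2 (O(F) = -3 + ((F - 1*(-5)) - F) = -3 + ((F + 5) - F) = -3 + ((5 + F) - F) = -3 + 5 = 2)
D(-456, -468)/(X(O(1), 11)*178 - 325) + 409127/209222 = ((1/9)*(-456) + (1/9)*(-468))/(-3/11*178 - 325) + 409127/209222 = (-152/3 - 52)/(-3*1/11*178 - 325) + 409127*(1/209222) = -308/(3*(-3/11*178 - 325)) + 409127/209222 = -308/(3*(-534/11 - 325)) + 409127/209222 = -308/(3*(-4109/11)) + 409127/209222 = -308/3*(-11/4109) + 409127/209222 = 484/1761 + 409127/209222 = 821736095/368439942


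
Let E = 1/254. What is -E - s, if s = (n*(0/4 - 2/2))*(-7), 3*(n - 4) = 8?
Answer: -35563/762 ≈ -46.671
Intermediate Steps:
n = 20/3 (n = 4 + (1/3)*8 = 4 + 8/3 = 20/3 ≈ 6.6667)
E = 1/254 ≈ 0.0039370
s = 140/3 (s = (20*(0/4 - 2/2)/3)*(-7) = (20*(0*(1/4) - 2*1/2)/3)*(-7) = (20*(0 - 1)/3)*(-7) = ((20/3)*(-1))*(-7) = -20/3*(-7) = 140/3 ≈ 46.667)
-E - s = -1*1/254 - 1*140/3 = -1/254 - 140/3 = -35563/762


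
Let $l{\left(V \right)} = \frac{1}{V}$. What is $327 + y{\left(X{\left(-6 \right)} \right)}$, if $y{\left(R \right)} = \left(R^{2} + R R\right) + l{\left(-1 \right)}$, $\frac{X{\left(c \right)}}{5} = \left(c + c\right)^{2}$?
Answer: $1037126$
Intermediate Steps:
$X{\left(c \right)} = 20 c^{2}$ ($X{\left(c \right)} = 5 \left(c + c\right)^{2} = 5 \left(2 c\right)^{2} = 5 \cdot 4 c^{2} = 20 c^{2}$)
$y{\left(R \right)} = -1 + 2 R^{2}$ ($y{\left(R \right)} = \left(R^{2} + R R\right) + \frac{1}{-1} = \left(R^{2} + R^{2}\right) - 1 = 2 R^{2} - 1 = -1 + 2 R^{2}$)
$327 + y{\left(X{\left(-6 \right)} \right)} = 327 - \left(1 - 2 \left(20 \left(-6\right)^{2}\right)^{2}\right) = 327 - \left(1 - 2 \left(20 \cdot 36\right)^{2}\right) = 327 - \left(1 - 2 \cdot 720^{2}\right) = 327 + \left(-1 + 2 \cdot 518400\right) = 327 + \left(-1 + 1036800\right) = 327 + 1036799 = 1037126$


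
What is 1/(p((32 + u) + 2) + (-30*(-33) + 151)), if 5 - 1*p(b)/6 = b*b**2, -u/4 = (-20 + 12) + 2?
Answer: -1/1169501 ≈ -8.5507e-7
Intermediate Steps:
u = 24 (u = -4*((-20 + 12) + 2) = -4*(-8 + 2) = -4*(-6) = 24)
p(b) = 30 - 6*b**3 (p(b) = 30 - 6*b*b**2 = 30 - 6*b**3)
1/(p((32 + u) + 2) + (-30*(-33) + 151)) = 1/((30 - 6*((32 + 24) + 2)**3) + (-30*(-33) + 151)) = 1/((30 - 6*(56 + 2)**3) + (990 + 151)) = 1/((30 - 6*58**3) + 1141) = 1/((30 - 6*195112) + 1141) = 1/((30 - 1170672) + 1141) = 1/(-1170642 + 1141) = 1/(-1169501) = -1/1169501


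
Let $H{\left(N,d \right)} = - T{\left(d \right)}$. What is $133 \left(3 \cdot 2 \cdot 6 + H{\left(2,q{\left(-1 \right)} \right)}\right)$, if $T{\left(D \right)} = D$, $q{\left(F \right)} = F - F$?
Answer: $4788$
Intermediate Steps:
$q{\left(F \right)} = 0$
$H{\left(N,d \right)} = - d$
$133 \left(3 \cdot 2 \cdot 6 + H{\left(2,q{\left(-1 \right)} \right)}\right) = 133 \left(3 \cdot 2 \cdot 6 - 0\right) = 133 \left(6 \cdot 6 + 0\right) = 133 \left(36 + 0\right) = 133 \cdot 36 = 4788$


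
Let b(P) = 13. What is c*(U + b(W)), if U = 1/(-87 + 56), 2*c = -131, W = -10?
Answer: -26331/31 ≈ -849.39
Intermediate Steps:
c = -131/2 (c = (½)*(-131) = -131/2 ≈ -65.500)
U = -1/31 (U = 1/(-31) = -1/31 ≈ -0.032258)
c*(U + b(W)) = -131*(-1/31 + 13)/2 = -131/2*402/31 = -26331/31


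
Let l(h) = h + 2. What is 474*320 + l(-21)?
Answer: 151661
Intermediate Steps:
l(h) = 2 + h
474*320 + l(-21) = 474*320 + (2 - 21) = 151680 - 19 = 151661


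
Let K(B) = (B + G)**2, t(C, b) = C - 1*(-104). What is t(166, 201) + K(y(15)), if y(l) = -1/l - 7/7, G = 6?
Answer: 66226/225 ≈ 294.34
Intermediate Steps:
t(C, b) = 104 + C (t(C, b) = C + 104 = 104 + C)
y(l) = -1 - 1/l (y(l) = -1/l - 7*1/7 = -1/l - 1 = -1 - 1/l)
K(B) = (6 + B)**2 (K(B) = (B + 6)**2 = (6 + B)**2)
t(166, 201) + K(y(15)) = (104 + 166) + (6 + (-1 - 1*15)/15)**2 = 270 + (6 + (-1 - 15)/15)**2 = 270 + (6 + (1/15)*(-16))**2 = 270 + (6 - 16/15)**2 = 270 + (74/15)**2 = 270 + 5476/225 = 66226/225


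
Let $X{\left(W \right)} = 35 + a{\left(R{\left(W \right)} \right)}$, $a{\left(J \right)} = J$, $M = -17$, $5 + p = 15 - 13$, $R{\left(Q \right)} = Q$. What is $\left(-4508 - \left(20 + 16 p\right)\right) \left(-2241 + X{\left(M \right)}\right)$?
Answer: $9959040$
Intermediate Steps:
$p = -3$ ($p = -5 + \left(15 - 13\right) = -5 + 2 = -3$)
$X{\left(W \right)} = 35 + W$
$\left(-4508 - \left(20 + 16 p\right)\right) \left(-2241 + X{\left(M \right)}\right) = \left(-4508 - -28\right) \left(-2241 + \left(35 - 17\right)\right) = \left(-4508 + \left(48 - 20\right)\right) \left(-2241 + 18\right) = \left(-4508 + 28\right) \left(-2223\right) = \left(-4480\right) \left(-2223\right) = 9959040$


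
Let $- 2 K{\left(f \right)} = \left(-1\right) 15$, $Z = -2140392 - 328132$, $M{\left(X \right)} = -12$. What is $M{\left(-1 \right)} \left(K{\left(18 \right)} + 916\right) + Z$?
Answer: $-2479606$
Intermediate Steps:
$Z = -2468524$ ($Z = -2140392 - 328132 = -2468524$)
$K{\left(f \right)} = \frac{15}{2}$ ($K{\left(f \right)} = - \frac{\left(-1\right) 15}{2} = \left(- \frac{1}{2}\right) \left(-15\right) = \frac{15}{2}$)
$M{\left(-1 \right)} \left(K{\left(18 \right)} + 916\right) + Z = - 12 \left(\frac{15}{2} + 916\right) - 2468524 = \left(-12\right) \frac{1847}{2} - 2468524 = -11082 - 2468524 = -2479606$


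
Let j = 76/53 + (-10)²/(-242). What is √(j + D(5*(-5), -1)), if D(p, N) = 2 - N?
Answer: 3*√151845/583 ≈ 2.0052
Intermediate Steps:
j = 6546/6413 (j = 76*(1/53) + 100*(-1/242) = 76/53 - 50/121 = 6546/6413 ≈ 1.0207)
√(j + D(5*(-5), -1)) = √(6546/6413 + (2 - 1*(-1))) = √(6546/6413 + (2 + 1)) = √(6546/6413 + 3) = √(25785/6413) = 3*√151845/583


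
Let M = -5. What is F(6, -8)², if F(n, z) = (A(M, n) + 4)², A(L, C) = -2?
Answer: 16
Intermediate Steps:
F(n, z) = 4 (F(n, z) = (-2 + 4)² = 2² = 4)
F(6, -8)² = 4² = 16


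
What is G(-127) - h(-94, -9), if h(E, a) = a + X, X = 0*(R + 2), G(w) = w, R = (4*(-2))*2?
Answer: -118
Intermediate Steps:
R = -16 (R = -8*2 = -16)
X = 0 (X = 0*(-16 + 2) = 0*(-14) = 0)
h(E, a) = a (h(E, a) = a + 0 = a)
G(-127) - h(-94, -9) = -127 - 1*(-9) = -127 + 9 = -118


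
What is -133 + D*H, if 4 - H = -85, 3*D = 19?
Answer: 1292/3 ≈ 430.67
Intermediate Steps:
D = 19/3 (D = (⅓)*19 = 19/3 ≈ 6.3333)
H = 89 (H = 4 - 1*(-85) = 4 + 85 = 89)
-133 + D*H = -133 + (19/3)*89 = -133 + 1691/3 = 1292/3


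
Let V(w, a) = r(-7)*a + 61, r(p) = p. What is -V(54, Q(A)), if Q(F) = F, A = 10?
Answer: 9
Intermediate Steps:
V(w, a) = 61 - 7*a (V(w, a) = -7*a + 61 = 61 - 7*a)
-V(54, Q(A)) = -(61 - 7*10) = -(61 - 70) = -1*(-9) = 9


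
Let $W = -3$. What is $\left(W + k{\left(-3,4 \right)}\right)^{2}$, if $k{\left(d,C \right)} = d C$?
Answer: $225$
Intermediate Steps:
$k{\left(d,C \right)} = C d$
$\left(W + k{\left(-3,4 \right)}\right)^{2} = \left(-3 + 4 \left(-3\right)\right)^{2} = \left(-3 - 12\right)^{2} = \left(-15\right)^{2} = 225$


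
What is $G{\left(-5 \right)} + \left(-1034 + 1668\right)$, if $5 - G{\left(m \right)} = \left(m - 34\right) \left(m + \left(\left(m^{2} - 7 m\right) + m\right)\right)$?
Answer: $2589$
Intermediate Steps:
$G{\left(m \right)} = 5 - \left(-34 + m\right) \left(m^{2} - 5 m\right)$ ($G{\left(m \right)} = 5 - \left(m - 34\right) \left(m + \left(\left(m^{2} - 7 m\right) + m\right)\right) = 5 - \left(-34 + m\right) \left(m + \left(m^{2} - 6 m\right)\right) = 5 - \left(-34 + m\right) \left(m^{2} - 5 m\right)$)
$G{\left(-5 \right)} + \left(-1034 + 1668\right) = \left(5 - \left(-5\right)^{3} - -850 + 39 \left(-5\right)^{2}\right) + \left(-1034 + 1668\right) = \left(5 - -125 + 850 + 39 \cdot 25\right) + 634 = \left(5 + 125 + 850 + 975\right) + 634 = 1955 + 634 = 2589$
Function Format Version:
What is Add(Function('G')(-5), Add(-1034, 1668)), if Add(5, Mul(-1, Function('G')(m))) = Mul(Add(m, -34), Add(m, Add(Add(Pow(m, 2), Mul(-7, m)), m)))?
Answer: 2589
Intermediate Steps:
Function('G')(m) = Add(5, Mul(-1, Add(-34, m), Add(Pow(m, 2), Mul(-5, m)))) (Function('G')(m) = Add(5, Mul(-1, Mul(Add(m, -34), Add(m, Add(Add(Pow(m, 2), Mul(-7, m)), m))))) = Add(5, Mul(-1, Mul(Add(-34, m), Add(m, Add(Pow(m, 2), Mul(-6, m)))))) = Add(5, Mul(-1, Mul(Add(-34, m), Add(Pow(m, 2), Mul(-5, m))))) = Add(5, Mul(-1, Add(-34, m), Add(Pow(m, 2), Mul(-5, m)))))
Add(Function('G')(-5), Add(-1034, 1668)) = Add(Add(5, Mul(-1, Pow(-5, 3)), Mul(-170, -5), Mul(39, Pow(-5, 2))), Add(-1034, 1668)) = Add(Add(5, Mul(-1, -125), 850, Mul(39, 25)), 634) = Add(Add(5, 125, 850, 975), 634) = Add(1955, 634) = 2589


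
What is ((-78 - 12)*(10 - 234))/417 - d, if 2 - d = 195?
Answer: 33547/139 ≈ 241.35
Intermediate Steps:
d = -193 (d = 2 - 1*195 = 2 - 195 = -193)
((-78 - 12)*(10 - 234))/417 - d = ((-78 - 12)*(10 - 234))/417 - 1*(-193) = -90*(-224)*(1/417) + 193 = 20160*(1/417) + 193 = 6720/139 + 193 = 33547/139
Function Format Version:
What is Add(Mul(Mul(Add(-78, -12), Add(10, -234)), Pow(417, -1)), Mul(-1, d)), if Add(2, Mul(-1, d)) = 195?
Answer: Rational(33547, 139) ≈ 241.35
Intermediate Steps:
d = -193 (d = Add(2, Mul(-1, 195)) = Add(2, -195) = -193)
Add(Mul(Mul(Add(-78, -12), Add(10, -234)), Pow(417, -1)), Mul(-1, d)) = Add(Mul(Mul(Add(-78, -12), Add(10, -234)), Pow(417, -1)), Mul(-1, -193)) = Add(Mul(Mul(-90, -224), Rational(1, 417)), 193) = Add(Mul(20160, Rational(1, 417)), 193) = Add(Rational(6720, 139), 193) = Rational(33547, 139)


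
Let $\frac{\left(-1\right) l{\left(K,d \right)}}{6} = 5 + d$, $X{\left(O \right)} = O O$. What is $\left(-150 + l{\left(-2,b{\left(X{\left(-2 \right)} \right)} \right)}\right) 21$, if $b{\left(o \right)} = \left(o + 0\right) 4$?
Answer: $-5796$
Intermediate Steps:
$X{\left(O \right)} = O^{2}$
$b{\left(o \right)} = 4 o$ ($b{\left(o \right)} = o 4 = 4 o$)
$l{\left(K,d \right)} = -30 - 6 d$ ($l{\left(K,d \right)} = - 6 \left(5 + d\right) = -30 - 6 d$)
$\left(-150 + l{\left(-2,b{\left(X{\left(-2 \right)} \right)} \right)}\right) 21 = \left(-150 - \left(30 + 6 \cdot 4 \left(-2\right)^{2}\right)\right) 21 = \left(-150 - \left(30 + 6 \cdot 4 \cdot 4\right)\right) 21 = \left(-150 - 126\right) 21 = \left(-276\right) 21 = -5796$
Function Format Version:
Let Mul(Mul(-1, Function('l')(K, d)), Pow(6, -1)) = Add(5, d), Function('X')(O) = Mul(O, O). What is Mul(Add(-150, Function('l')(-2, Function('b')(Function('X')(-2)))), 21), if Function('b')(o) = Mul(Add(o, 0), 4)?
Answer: -5796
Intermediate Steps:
Function('X')(O) = Pow(O, 2)
Function('b')(o) = Mul(4, o) (Function('b')(o) = Mul(o, 4) = Mul(4, o))
Function('l')(K, d) = Add(-30, Mul(-6, d)) (Function('l')(K, d) = Mul(-6, Add(5, d)) = Add(-30, Mul(-6, d)))
Mul(Add(-150, Function('l')(-2, Function('b')(Function('X')(-2)))), 21) = Mul(Add(-150, Add(-30, Mul(-6, Mul(4, Pow(-2, 2))))), 21) = Mul(Add(-150, Add(-30, Mul(-6, Mul(4, 4)))), 21) = Mul(Add(-150, Add(-30, Mul(-6, 16))), 21) = Mul(Add(-150, Add(-30, -96)), 21) = Mul(Add(-150, -126), 21) = Mul(-276, 21) = -5796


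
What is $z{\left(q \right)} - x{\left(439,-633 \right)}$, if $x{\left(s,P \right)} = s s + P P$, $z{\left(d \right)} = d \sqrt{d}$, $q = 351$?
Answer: $-593410 + 1053 \sqrt{39} \approx -5.8683 \cdot 10^{5}$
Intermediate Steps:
$z{\left(d \right)} = d^{\frac{3}{2}}$
$x{\left(s,P \right)} = P^{2} + s^{2}$ ($x{\left(s,P \right)} = s^{2} + P^{2} = P^{2} + s^{2}$)
$z{\left(q \right)} - x{\left(439,-633 \right)} = 351^{\frac{3}{2}} - \left(\left(-633\right)^{2} + 439^{2}\right) = 1053 \sqrt{39} - \left(400689 + 192721\right) = 1053 \sqrt{39} - 593410 = -593410 + 1053 \sqrt{39}$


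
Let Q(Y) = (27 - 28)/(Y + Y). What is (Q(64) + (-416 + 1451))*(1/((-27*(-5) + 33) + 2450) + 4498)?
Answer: 1560041571435/335104 ≈ 4.6554e+6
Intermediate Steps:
Q(Y) = -1/(2*Y)
(Q(64) + (-416 + 1451))*(1/((-27*(-5) + 33) + 2450) + 4498) = (-½/64 + (-416 + 1451))*(1/((-27*(-5) + 33) + 2450) + 4498) = (-½*1/64 + 1035)*(1/((135 + 33) + 2450) + 4498) = (-1/128 + 1035)*(1/(168 + 2450) + 4498) = 132479*(1/2618 + 4498)/128 = (132479/128)*(11775765/2618) = 1560041571435/335104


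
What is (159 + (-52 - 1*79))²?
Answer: 784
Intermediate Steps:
(159 + (-52 - 1*79))² = (159 + (-52 - 79))² = (159 - 131)² = 28² = 784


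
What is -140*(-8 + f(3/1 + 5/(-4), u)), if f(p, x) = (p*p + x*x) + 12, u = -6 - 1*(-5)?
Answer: -4515/4 ≈ -1128.8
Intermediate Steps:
u = -1 (u = -6 + 5 = -1)
f(p, x) = 12 + p² + x² (f(p, x) = (p² + x²) + 12 = 12 + p² + x²)
-140*(-8 + f(3/1 + 5/(-4), u)) = -140*(-8 + (12 + (3/1 + 5/(-4))² + (-1)²)) = -140*(-8 + (12 + (3*1 + 5*(-¼))² + 1)) = -140*(-8 + (12 + (3 - 5/4)² + 1)) = -140*(-8 + (12 + (7/4)² + 1)) = -140*(-8 + (12 + 49/16 + 1)) = -140*(-8 + 257/16) = -140*129/16 = -4515/4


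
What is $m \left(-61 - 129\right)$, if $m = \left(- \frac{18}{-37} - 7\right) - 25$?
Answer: $\frac{221540}{37} \approx 5987.6$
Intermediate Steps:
$m = - \frac{1166}{37}$ ($m = \left(\left(-18\right) \left(- \frac{1}{37}\right) - 7\right) - 25 = \left(\frac{18}{37} - 7\right) - 25 = - \frac{241}{37} - 25 = - \frac{1166}{37} \approx -31.514$)
$m \left(-61 - 129\right) = - \frac{1166 \left(-61 - 129\right)}{37} = \left(- \frac{1166}{37}\right) \left(-190\right) = \frac{221540}{37}$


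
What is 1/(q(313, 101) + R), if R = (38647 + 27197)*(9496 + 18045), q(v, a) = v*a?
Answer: 1/1813441217 ≈ 5.5144e-10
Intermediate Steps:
q(v, a) = a*v
R = 1813409604 (R = 65844*27541 = 1813409604)
1/(q(313, 101) + R) = 1/(101*313 + 1813409604) = 1/(31613 + 1813409604) = 1/1813441217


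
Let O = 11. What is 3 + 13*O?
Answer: 146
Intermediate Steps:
3 + 13*O = 3 + 13*11 = 3 + 143 = 146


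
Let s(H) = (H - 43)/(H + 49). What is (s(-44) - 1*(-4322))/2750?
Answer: 21523/13750 ≈ 1.5653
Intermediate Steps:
s(H) = (-43 + H)/(49 + H)
(s(-44) - 1*(-4322))/2750 = ((-43 - 44)/(49 - 44) - 1*(-4322))/2750 = (-87/5 + 4322)*(1/2750) = (21523/5)*(1/2750) = 21523/13750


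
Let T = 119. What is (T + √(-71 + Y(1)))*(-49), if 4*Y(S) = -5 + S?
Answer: -5831 - 294*I*√2 ≈ -5831.0 - 415.78*I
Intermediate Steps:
Y(S) = -5/4 + S/4 (Y(S) = (-5 + S)/4 = -5/4 + S/4)
(T + √(-71 + Y(1)))*(-49) = (119 + √(-71 + (-5/4 + (¼)*1)))*(-49) = (119 + √(-71 + (-5/4 + ¼)))*(-49) = (119 + √(-71 - 1))*(-49) = (119 + √(-72))*(-49) = (119 + 6*I*√2)*(-49) = -5831 - 294*I*√2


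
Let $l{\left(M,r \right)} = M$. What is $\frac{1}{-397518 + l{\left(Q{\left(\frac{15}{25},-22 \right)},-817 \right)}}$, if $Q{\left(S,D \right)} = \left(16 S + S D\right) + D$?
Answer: $- \frac{5}{1987718} \approx -2.5154 \cdot 10^{-6}$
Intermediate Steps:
$Q{\left(S,D \right)} = D + 16 S + D S$ ($Q{\left(S,D \right)} = \left(16 S + D S\right) + D = D + 16 S + D S$)
$\frac{1}{-397518 + l{\left(Q{\left(\frac{15}{25},-22 \right)},-817 \right)}} = \frac{1}{-397518 - \left(22 + 6 \cdot 15 \cdot \frac{1}{25}\right)} = \frac{1}{-397518 - \frac{128}{5}} = \frac{1}{- \frac{1987718}{5}} = - \frac{5}{1987718}$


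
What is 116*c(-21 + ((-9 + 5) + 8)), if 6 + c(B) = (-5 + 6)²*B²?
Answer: 32828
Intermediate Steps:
c(B) = -6 + B² (c(B) = -6 + (-5 + 6)²*B² = -6 + 1²*B² = -6 + 1*B² = -6 + B²)
116*c(-21 + ((-9 + 5) + 8)) = 116*(-6 + (-21 + ((-9 + 5) + 8))²) = 116*(-6 + (-21 + (-4 + 8))²) = 116*(-6 + (-21 + 4)²) = 116*(-6 + (-17)²) = 116*(-6 + 289) = 116*283 = 32828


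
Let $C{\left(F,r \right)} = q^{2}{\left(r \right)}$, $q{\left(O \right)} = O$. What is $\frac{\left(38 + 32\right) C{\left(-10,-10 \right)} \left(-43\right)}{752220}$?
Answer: $- \frac{2150}{5373} \approx -0.40015$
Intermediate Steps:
$C{\left(F,r \right)} = r^{2}$
$\frac{\left(38 + 32\right) C{\left(-10,-10 \right)} \left(-43\right)}{752220} = \frac{\left(38 + 32\right) \left(-10\right)^{2} \left(-43\right)}{752220} = 70 \cdot 100 \left(-43\right) \frac{1}{752220} = 7000 \left(-43\right) \frac{1}{752220} = \left(-301000\right) \frac{1}{752220} = - \frac{2150}{5373}$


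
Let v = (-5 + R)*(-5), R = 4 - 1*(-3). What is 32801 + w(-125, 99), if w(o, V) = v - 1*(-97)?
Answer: 32888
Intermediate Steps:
R = 7 (R = 4 + 3 = 7)
v = -10 (v = (-5 + 7)*(-5) = 2*(-5) = -10)
w(o, V) = 87 (w(o, V) = -10 - 1*(-97) = -10 + 97 = 87)
32801 + w(-125, 99) = 32801 + 87 = 32888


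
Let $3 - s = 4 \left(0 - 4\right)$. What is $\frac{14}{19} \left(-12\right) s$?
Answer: $-168$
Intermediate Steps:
$s = 19$ ($s = 3 - 4 \left(0 - 4\right) = 3 - 4 \left(-4\right) = 3 - -16 = 3 + 16 = 19$)
$\frac{14}{19} \left(-12\right) s = \frac{14}{19} \left(-12\right) 19 = \left(- \frac{168}{19}\right) 19 = -168$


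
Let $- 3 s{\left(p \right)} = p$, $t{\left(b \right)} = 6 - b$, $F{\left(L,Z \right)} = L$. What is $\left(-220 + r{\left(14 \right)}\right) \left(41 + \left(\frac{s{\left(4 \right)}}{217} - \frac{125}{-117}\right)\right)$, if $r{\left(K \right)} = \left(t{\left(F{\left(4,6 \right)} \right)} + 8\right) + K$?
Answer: $- \frac{29901704}{3627} \approx -8244.2$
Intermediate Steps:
$s{\left(p \right)} = - \frac{p}{3}$
$r{\left(K \right)} = 10 + K$ ($r{\left(K \right)} = \left(\left(6 - 4\right) + 8\right) + K = \left(2 + 8\right) + K = 10 + K$)
$\left(-220 + r{\left(14 \right)}\right) \left(41 + \left(\frac{s{\left(4 \right)}}{217} - \frac{125}{-117}\right)\right) = \left(-220 + \left(10 + 14\right)\right) \left(41 + \left(\frac{\left(- \frac{1}{3}\right) 4}{217} - \frac{125}{-117}\right)\right) = \left(-220 + 24\right) \left(41 - - \frac{26969}{25389}\right) = - 196 \left(41 + \left(- \frac{4}{651} + \frac{125}{117}\right)\right) = - 196 \left(41 + \frac{26969}{25389}\right) = \left(-196\right) \frac{1067918}{25389} = - \frac{29901704}{3627}$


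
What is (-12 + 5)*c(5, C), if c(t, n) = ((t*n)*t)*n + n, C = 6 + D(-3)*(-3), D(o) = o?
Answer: -39480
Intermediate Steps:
C = 15 (C = 6 - 3*(-3) = 6 + 9 = 15)
c(t, n) = n + n**2*t**2 (c(t, n) = ((n*t)*t)*n + n = (n*t**2)*n + n = n**2*t**2 + n = n + n**2*t**2)
(-12 + 5)*c(5, C) = (-12 + 5)*(15*(1 + 15*5**2)) = -105*(1 + 15*25) = -105*(1 + 375) = -105*376 = -7*5640 = -39480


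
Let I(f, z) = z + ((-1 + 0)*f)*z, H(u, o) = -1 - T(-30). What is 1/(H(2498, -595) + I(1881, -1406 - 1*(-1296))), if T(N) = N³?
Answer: 1/233799 ≈ 4.2772e-6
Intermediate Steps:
H(u, o) = 26999 (H(u, o) = -1 - 1*(-30)³ = -1 - 1*(-27000) = -1 + 27000 = 26999)
I(f, z) = z - f*z (I(f, z) = z + (-f)*z = z - f*z)
1/(H(2498, -595) + I(1881, -1406 - 1*(-1296))) = 1/(26999 + (-1406 - 1*(-1296))*(1 - 1*1881)) = 1/(26999 + (-1406 + 1296)*(1 - 1881)) = 1/(26999 - 110*(-1880)) = 1/(26999 + 206800) = 1/233799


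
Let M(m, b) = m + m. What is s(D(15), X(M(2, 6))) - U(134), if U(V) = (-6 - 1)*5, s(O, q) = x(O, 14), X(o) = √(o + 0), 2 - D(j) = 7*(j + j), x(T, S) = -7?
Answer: 28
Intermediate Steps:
D(j) = 2 - 14*j (D(j) = 2 - 7*(j + j) = 2 - 7*2*j = 2 - 14*j)
M(m, b) = 2*m
X(o) = √o
s(O, q) = -7
U(V) = -35 (U(V) = -7*5 = -35)
s(D(15), X(M(2, 6))) - U(134) = -7 - 1*(-35) = -7 + 35 = 28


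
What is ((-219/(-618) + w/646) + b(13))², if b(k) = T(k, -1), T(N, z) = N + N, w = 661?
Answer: 829602180625/1106826361 ≈ 749.53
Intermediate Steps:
T(N, z) = 2*N
b(k) = 2*k
((-219/(-618) + w/646) + b(13))² = ((-219/(-618) + 661/646) + 2*13)² = ((-219*(-1/618) + 661*(1/646)) + 26)² = ((73/206 + 661/646) + 26)² = (45831/33269 + 26)² = (910825/33269)² = 829602180625/1106826361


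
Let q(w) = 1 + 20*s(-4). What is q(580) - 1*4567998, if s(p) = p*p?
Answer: -4567677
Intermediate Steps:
s(p) = p²
q(w) = 321 (q(w) = 1 + 20*(-4)² = 1 + 20*16 = 1 + 320 = 321)
q(580) - 1*4567998 = 321 - 1*4567998 = 321 - 4567998 = -4567677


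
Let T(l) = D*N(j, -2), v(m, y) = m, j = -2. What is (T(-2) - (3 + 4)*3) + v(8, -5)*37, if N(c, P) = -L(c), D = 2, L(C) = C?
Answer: 279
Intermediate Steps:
N(c, P) = -c
T(l) = 4 (T(l) = 2*(-1*(-2)) = 2*2 = 4)
(T(-2) - (3 + 4)*3) + v(8, -5)*37 = (4 - (3 + 4)*3) + 8*37 = (4 - 7*3) + 296 = (4 - 1*21) + 296 = (4 - 21) + 296 = -17 + 296 = 279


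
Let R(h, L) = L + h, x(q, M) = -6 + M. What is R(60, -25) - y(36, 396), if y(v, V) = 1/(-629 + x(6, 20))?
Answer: 21526/615 ≈ 35.002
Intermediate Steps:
y(v, V) = -1/615 (y(v, V) = 1/(-629 + (-6 + 20)) = 1/(-629 + 14) = 1/(-615) = -1/615)
R(60, -25) - y(36, 396) = (-25 + 60) - 1*(-1/615) = 35 + 1/615 = 21526/615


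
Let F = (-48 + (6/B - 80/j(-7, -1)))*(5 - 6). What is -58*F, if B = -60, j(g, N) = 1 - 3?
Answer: -2349/5 ≈ -469.80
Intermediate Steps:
j(g, N) = -2
F = 81/10 (F = (-48 + (6/(-60) - 80/(-2)))*(5 - 6) = (-48 + (6*(-1/60) - 80*(-1/2)))*(-1) = (-48 + (-1/10 + 40))*(-1) = (-48 + 399/10)*(-1) = -81/10*(-1) = 81/10 ≈ 8.1000)
-58*F = -58*81/10 = -2349/5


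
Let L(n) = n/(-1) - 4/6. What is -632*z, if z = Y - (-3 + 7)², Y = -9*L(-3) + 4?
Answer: 20856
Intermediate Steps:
L(n) = -⅔ - n (L(n) = n*(-1) - 4*⅙ = -n - ⅔ = -⅔ - n)
Y = -17 (Y = -9*(-⅔ - 1*(-3)) + 4 = -9*(-⅔ + 3) + 4 = -9*7/3 + 4 = -21 + 4 = -17)
z = -33 (z = -17 - (-3 + 7)² = -17 - 1*4² = -17 - 1*16 = -17 - 16 = -33)
-632*z = -632*(-33) = 20856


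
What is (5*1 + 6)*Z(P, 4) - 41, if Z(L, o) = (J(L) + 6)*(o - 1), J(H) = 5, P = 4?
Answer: 322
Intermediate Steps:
Z(L, o) = -11 + 11*o (Z(L, o) = (5 + 6)*(o - 1) = 11*(-1 + o) = -11 + 11*o)
(5*1 + 6)*Z(P, 4) - 41 = (5*1 + 6)*(-11 + 11*4) - 41 = (5 + 6)*(-11 + 44) - 41 = 11*33 - 41 = 363 - 41 = 322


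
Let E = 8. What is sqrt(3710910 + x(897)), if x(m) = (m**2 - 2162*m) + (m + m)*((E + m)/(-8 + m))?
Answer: sqrt(2037472265535)/889 ≈ 1605.6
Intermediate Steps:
x(m) = m**2 - 2162*m + 2*m*(8 + m)/(-8 + m) (x(m) = (m**2 - 2162*m) + (m + m)*((8 + m)/(-8 + m)) = (m**2 - 2162*m) + (2*m)*((8 + m)/(-8 + m)) = (m**2 - 2162*m) + 2*m*(8 + m)/(-8 + m) = m**2 - 2162*m + 2*m*(8 + m)/(-8 + m))
sqrt(3710910 + x(897)) = sqrt(3710910 + 897*(17312 + 897**2 - 2168*897)/(-8 + 897)) = sqrt(3710910 + 897*(17312 + 804609 - 1944696)/889) = sqrt(3710910 + 897*(1/889)*(-1122775)) = sqrt(3710910 - 1007129175/889) = sqrt(2291869815/889) = sqrt(2037472265535)/889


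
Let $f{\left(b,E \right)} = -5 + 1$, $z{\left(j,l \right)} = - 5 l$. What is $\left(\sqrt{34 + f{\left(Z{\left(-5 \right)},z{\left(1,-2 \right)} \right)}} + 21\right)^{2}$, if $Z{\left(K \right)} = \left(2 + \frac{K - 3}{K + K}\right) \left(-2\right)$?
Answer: $\left(21 + \sqrt{30}\right)^{2} \approx 701.04$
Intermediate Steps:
$Z{\left(K \right)} = -4 - \frac{-3 + K}{K}$ ($Z{\left(K \right)} = \left(2 + \frac{-3 + K}{2 K}\right) \left(-2\right) = -4 - \frac{-3 + K}{K}$)
$f{\left(b,E \right)} = -4$
$\left(\sqrt{34 + f{\left(Z{\left(-5 \right)},z{\left(1,-2 \right)} \right)}} + 21\right)^{2} = \left(\sqrt{34 - 4} + 21\right)^{2} = \left(\sqrt{30} + 21\right)^{2} = \left(21 + \sqrt{30}\right)^{2}$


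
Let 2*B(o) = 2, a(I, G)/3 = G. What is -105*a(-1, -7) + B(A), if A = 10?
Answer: 2206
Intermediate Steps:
a(I, G) = 3*G
B(o) = 1 (B(o) = (½)*2 = 1)
-105*a(-1, -7) + B(A) = -315*(-7) + 1 = -105*(-21) + 1 = 2205 + 1 = 2206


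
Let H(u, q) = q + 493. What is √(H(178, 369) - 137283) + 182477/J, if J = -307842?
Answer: -182477/307842 + I*√136421 ≈ -0.59276 + 369.35*I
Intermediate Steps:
H(u, q) = 493 + q
√(H(178, 369) - 137283) + 182477/J = √((493 + 369) - 137283) + 182477/(-307842) = √(862 - 137283) + 182477*(-1/307842) = √(-136421) - 182477/307842 = I*√136421 - 182477/307842 = -182477/307842 + I*√136421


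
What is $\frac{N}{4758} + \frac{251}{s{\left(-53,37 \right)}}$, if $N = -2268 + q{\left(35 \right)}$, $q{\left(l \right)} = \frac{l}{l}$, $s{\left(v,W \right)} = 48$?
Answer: $\frac{180907}{38064} \approx 4.7527$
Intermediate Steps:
$q{\left(l \right)} = 1$
$N = -2267$ ($N = -2268 + 1 = -2267$)
$\frac{N}{4758} + \frac{251}{s{\left(-53,37 \right)}} = - \frac{2267}{4758} + \frac{251}{48} = \frac{180907}{38064}$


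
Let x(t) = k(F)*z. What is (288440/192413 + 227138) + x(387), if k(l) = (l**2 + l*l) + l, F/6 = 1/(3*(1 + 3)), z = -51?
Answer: 43694779371/192413 ≈ 2.2709e+5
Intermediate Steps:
F = 1/2 (F = 6/((3*(1 + 3))) = 6/((3*4)) = 6/12 = 6*(1/12) = 1/2 ≈ 0.50000)
k(l) = l + 2*l**2 (k(l) = (l**2 + l**2) + l = 2*l**2 + l = l + 2*l**2)
x(t) = -51 (x(t) = ((1 + 2*(1/2))/2)*(-51) = ((1 + 1)/2)*(-51) = ((1/2)*2)*(-51) = 1*(-51) = -51)
(288440/192413 + 227138) + x(387) = (288440/192413 + 227138) - 51 = 43704592434/192413 - 51 = 43694779371/192413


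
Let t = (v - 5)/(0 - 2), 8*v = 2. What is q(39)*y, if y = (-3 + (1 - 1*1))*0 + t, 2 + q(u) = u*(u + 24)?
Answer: 46645/8 ≈ 5830.6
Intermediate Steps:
v = ¼ (v = (⅛)*2 = ¼ ≈ 0.25000)
t = 19/8 (t = (¼ - 5)/(0 - 2) = -19/4/(-2) = -19/4*(-½) = 19/8 ≈ 2.3750)
q(u) = -2 + u*(24 + u) (q(u) = -2 + u*(u + 24) = -2 + u*(24 + u))
y = 19/8 (y = (-3 + (1 - 1*1))*0 + 19/8 = (-3 + (1 - 1))*0 + 19/8 = (-3 + 0)*0 + 19/8 = -3*0 + 19/8 = 0 + 19/8 = 19/8 ≈ 2.3750)
q(39)*y = (-2 + 39² + 24*39)*(19/8) = (-2 + 1521 + 936)*(19/8) = 2455*(19/8) = 46645/8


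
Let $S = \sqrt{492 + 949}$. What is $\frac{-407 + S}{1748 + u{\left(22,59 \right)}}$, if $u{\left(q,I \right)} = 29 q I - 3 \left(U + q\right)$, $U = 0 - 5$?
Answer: $- \frac{407}{39339} + \frac{\sqrt{1441}}{39339} \approx -0.009381$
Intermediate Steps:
$U = -5$ ($U = 0 - 5 = -5$)
$S = \sqrt{1441} \approx 37.961$
$u{\left(q,I \right)} = 15 - 3 q + 29 I q$ ($u{\left(q,I \right)} = 29 q I - 3 \left(-5 + q\right) = 29 I q - \left(-15 + 3 q\right) = 15 - 3 q + 29 I q$)
$\frac{-407 + S}{1748 + u{\left(22,59 \right)}} = \frac{-407 + \sqrt{1441}}{1748 + \left(15 - 66 + 29 \cdot 59 \cdot 22\right)} = \frac{-407 + \sqrt{1441}}{1748 + \left(15 - 66 + 37642\right)} = \frac{-407 + \sqrt{1441}}{1748 + 37591} = \frac{-407 + \sqrt{1441}}{39339} = \left(-407 + \sqrt{1441}\right) \frac{1}{39339} = - \frac{407}{39339} + \frac{\sqrt{1441}}{39339}$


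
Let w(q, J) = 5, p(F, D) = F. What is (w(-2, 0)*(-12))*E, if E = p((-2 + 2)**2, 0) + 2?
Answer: -120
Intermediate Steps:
E = 2 (E = (-2 + 2)**2 + 2 = 0**2 + 2 = 0 + 2 = 2)
(w(-2, 0)*(-12))*E = (5*(-12))*2 = -60*2 = -120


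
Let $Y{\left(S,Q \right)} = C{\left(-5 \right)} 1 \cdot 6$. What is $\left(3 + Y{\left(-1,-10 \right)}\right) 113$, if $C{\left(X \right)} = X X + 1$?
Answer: $17967$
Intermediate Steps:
$C{\left(X \right)} = 1 + X^{2}$ ($C{\left(X \right)} = X^{2} + 1 = 1 + X^{2}$)
$Y{\left(S,Q \right)} = 156$ ($Y{\left(S,Q \right)} = \left(1 + \left(-5\right)^{2}\right) 1 \cdot 6 = \left(1 + 25\right) 1 \cdot 6 = 26 \cdot 1 \cdot 6 = 26 \cdot 6 = 156$)
$\left(3 + Y{\left(-1,-10 \right)}\right) 113 = \left(3 + 156\right) 113 = 159 \cdot 113 = 17967$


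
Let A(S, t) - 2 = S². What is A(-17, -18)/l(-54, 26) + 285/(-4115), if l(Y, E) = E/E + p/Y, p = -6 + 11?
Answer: 12929829/40327 ≈ 320.62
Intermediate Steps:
p = 5
l(Y, E) = 1 + 5/Y (l(Y, E) = E/E + 5/Y = 1 + 5/Y)
A(S, t) = 2 + S²
A(-17, -18)/l(-54, 26) + 285/(-4115) = (2 + (-17)²)/(((5 - 54)/(-54))) + 285/(-4115) = (2 + 289)/((-1/54*(-49))) + 285*(-1/4115) = 291/(49/54) - 57/823 = 291*(54/49) - 57/823 = 15714/49 - 57/823 = 12929829/40327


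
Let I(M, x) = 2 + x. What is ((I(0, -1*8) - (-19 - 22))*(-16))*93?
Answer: -52080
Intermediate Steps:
((I(0, -1*8) - (-19 - 22))*(-16))*93 = (((2 - 1*8) - (-19 - 22))*(-16))*93 = (((2 - 8) - 1*(-41))*(-16))*93 = ((-6 + 41)*(-16))*93 = (35*(-16))*93 = -560*93 = -52080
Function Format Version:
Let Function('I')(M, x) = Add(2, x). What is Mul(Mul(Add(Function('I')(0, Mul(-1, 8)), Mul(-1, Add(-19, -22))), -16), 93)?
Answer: -52080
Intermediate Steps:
Mul(Mul(Add(Function('I')(0, Mul(-1, 8)), Mul(-1, Add(-19, -22))), -16), 93) = Mul(Mul(Add(Add(2, Mul(-1, 8)), Mul(-1, Add(-19, -22))), -16), 93) = Mul(Mul(Add(Add(2, -8), Mul(-1, -41)), -16), 93) = Mul(Mul(Add(-6, 41), -16), 93) = Mul(Mul(35, -16), 93) = Mul(-560, 93) = -52080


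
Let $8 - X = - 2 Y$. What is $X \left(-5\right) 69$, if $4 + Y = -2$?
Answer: $1380$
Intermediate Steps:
$Y = -6$ ($Y = -4 - 2 = -6$)
$X = -4$ ($X = 8 - \left(-2\right) \left(-6\right) = 8 - 12 = -4$)
$X \left(-5\right) 69 = \left(-4\right) \left(-5\right) 69 = 20 \cdot 69 = 1380$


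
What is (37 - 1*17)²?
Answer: 400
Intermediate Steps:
(37 - 1*17)² = (37 - 17)² = 20² = 400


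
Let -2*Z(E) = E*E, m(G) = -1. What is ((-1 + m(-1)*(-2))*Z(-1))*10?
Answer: -5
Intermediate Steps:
Z(E) = -E²/2 (Z(E) = -E*E/2 = -E²/2)
((-1 + m(-1)*(-2))*Z(-1))*10 = ((-1 - 1*(-2))*(-½*(-1)²))*10 = ((-1 + 2)*(-½*1))*10 = (1*(-½))*10 = -½*10 = -5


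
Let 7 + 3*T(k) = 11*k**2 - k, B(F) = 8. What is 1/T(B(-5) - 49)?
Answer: 1/6175 ≈ 0.00016194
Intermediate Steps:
T(k) = -7/3 - k/3 + 11*k**2/3 (T(k) = -7/3 + (11*k**2 - k)/3 = -7/3 + (-k + 11*k**2)/3 = -7/3 + (-k/3 + 11*k**2/3) = -7/3 - k/3 + 11*k**2/3)
1/T(B(-5) - 49) = 1/(-7/3 - (8 - 49)/3 + 11*(8 - 49)**2/3) = 1/(-7/3 - 1/3*(-41) + (11/3)*(-41)**2) = 1/(-7/3 + 41/3 + (11/3)*1681) = 1/(-7/3 + 41/3 + 18491/3) = 1/6175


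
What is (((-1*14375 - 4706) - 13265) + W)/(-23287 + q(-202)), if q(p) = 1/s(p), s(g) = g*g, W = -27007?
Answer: 2421839812/950202747 ≈ 2.5488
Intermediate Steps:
s(g) = g²
q(p) = p⁻² (q(p) = 1/(p²) = p⁻²)
(((-1*14375 - 4706) - 13265) + W)/(-23287 + q(-202)) = (((-1*14375 - 4706) - 13265) - 27007)/(-23287 + (-202)⁻²) = (((-14375 - 4706) - 13265) - 27007)/(-23287 + 1/40804) = ((-19081 - 13265) - 27007)/(-950202747/40804) = (-32346 - 27007)*(-40804/950202747) = -59353*(-40804/950202747) = 2421839812/950202747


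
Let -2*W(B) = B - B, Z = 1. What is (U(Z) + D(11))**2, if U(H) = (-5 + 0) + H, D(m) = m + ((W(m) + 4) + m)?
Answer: 484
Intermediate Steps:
W(B) = 0 (W(B) = -(B - B)/2 = -1/2*0 = 0)
D(m) = 4 + 2*m (D(m) = m + ((0 + 4) + m) = m + (4 + m) = 4 + 2*m)
U(H) = -5 + H
(U(Z) + D(11))**2 = ((-5 + 1) + (4 + 2*11))**2 = (-4 + (4 + 22))**2 = (-4 + 26)**2 = 22**2 = 484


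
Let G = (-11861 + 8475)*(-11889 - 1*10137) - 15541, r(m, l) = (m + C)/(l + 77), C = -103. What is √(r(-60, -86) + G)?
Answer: √671080618/3 ≈ 8635.1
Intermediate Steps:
r(m, l) = (-103 + m)/(77 + l) (r(m, l) = (m - 103)/(l + 77) = (-103 + m)/(77 + l))
G = 74564495 (G = -3386*(-11889 - 10137) - 15541 = -3386*(-22026) - 15541 = 74580036 - 15541 = 74564495)
√(r(-60, -86) + G) = √((-103 - 60)/(77 - 86) + 74564495) = √(-163/(-9) + 74564495) = √(-⅑*(-163) + 74564495) = √(163/9 + 74564495) = √(671080618/9) = √671080618/3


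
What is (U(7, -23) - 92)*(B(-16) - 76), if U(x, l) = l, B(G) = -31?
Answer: 12305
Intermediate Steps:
(U(7, -23) - 92)*(B(-16) - 76) = (-23 - 92)*(-31 - 76) = -115*(-107) = 12305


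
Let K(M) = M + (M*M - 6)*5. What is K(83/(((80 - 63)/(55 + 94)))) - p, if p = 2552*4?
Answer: 761964902/289 ≈ 2.6366e+6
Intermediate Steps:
p = 10208
K(M) = -30 + M + 5*M² (K(M) = M + (M² - 6)*5 = M + (-6 + M²)*5 = M + (-30 + 5*M²) = -30 + M + 5*M²)
K(83/(((80 - 63)/(55 + 94)))) - p = (-30 + 83/(((80 - 63)/(55 + 94))) + 5*(83/(((80 - 63)/(55 + 94))))²) - 1*10208 = (-30 + 83/((17/149)) + 5*(83/((17/149)))²) - 10208 = (-30 + 83/((17*(1/149))) + 5*(83/((17*(1/149))))²) - 10208 = (-30 + 83/(17/149) + 5*(83/(17/149))²) - 10208 = (-30 + 83*(149/17) + 5*(83*(149/17))²) - 10208 = (-30 + 12367/17 + 5*(12367/17)²) - 10208 = (-30 + 12367/17 + 5*(152942689/289)) - 10208 = (-30 + 12367/17 + 764713445/289) - 10208 = 764915014/289 - 10208 = 761964902/289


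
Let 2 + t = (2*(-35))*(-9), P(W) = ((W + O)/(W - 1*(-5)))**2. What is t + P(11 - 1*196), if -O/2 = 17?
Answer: 2266129/3600 ≈ 629.48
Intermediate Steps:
O = -34 (O = -2*17 = -34)
P(W) = (-34 + W)**2/(5 + W)**2 (P(W) = ((W - 34)/(W - 1*(-5)))**2 = ((-34 + W)/(W + 5))**2 = ((-34 + W)/(5 + W))**2 = (-34 + W)**2/(5 + W)**2)
t = 628 (t = -2 + (2*(-35))*(-9) = -2 - 70*(-9) = -2 + 630 = 628)
t + P(11 - 1*196) = 628 + (-34 + (11 - 1*196))**2/(5 + (11 - 1*196))**2 = 628 + (-34 + (11 - 196))**2/(5 + (11 - 196))**2 = 628 + (-34 - 185)**2/(5 - 185)**2 = 628 + (-219)**2/(-180)**2 = 628 + 47961*(1/32400) = 628 + 5329/3600 = 2266129/3600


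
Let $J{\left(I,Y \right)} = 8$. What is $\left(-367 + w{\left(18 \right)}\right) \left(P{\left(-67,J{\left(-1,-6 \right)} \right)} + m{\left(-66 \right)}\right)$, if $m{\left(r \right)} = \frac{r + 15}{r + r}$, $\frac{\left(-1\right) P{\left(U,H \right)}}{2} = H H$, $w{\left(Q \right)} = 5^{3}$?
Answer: $\frac{61765}{2} \approx 30883.0$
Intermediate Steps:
$w{\left(Q \right)} = 125$
$P{\left(U,H \right)} = - 2 H^{2}$ ($P{\left(U,H \right)} = - 2 H H = - 2 H^{2}$)
$m{\left(r \right)} = \frac{15 + r}{2 r}$
$\left(-367 + w{\left(18 \right)}\right) \left(P{\left(-67,J{\left(-1,-6 \right)} \right)} + m{\left(-66 \right)}\right) = \left(-367 + 125\right) \left(- 2 \cdot 8^{2} + \frac{15 - 66}{2 \left(-66\right)}\right) = - 242 \left(\left(-2\right) 64 + \frac{1}{2} \left(- \frac{1}{66}\right) \left(-51\right)\right) = - 242 \left(-128 + \frac{17}{44}\right) = \left(-242\right) \left(- \frac{5615}{44}\right) = \frac{61765}{2}$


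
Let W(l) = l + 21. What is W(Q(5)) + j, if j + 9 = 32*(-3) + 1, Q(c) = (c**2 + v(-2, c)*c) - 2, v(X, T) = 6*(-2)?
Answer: -120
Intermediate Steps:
v(X, T) = -12
Q(c) = -2 + c**2 - 12*c (Q(c) = (c**2 - 12*c) - 2 = -2 + c**2 - 12*c)
j = -104 (j = -9 + (32*(-3) + 1) = -9 + (-96 + 1) = -9 - 95 = -104)
W(l) = 21 + l
W(Q(5)) + j = (21 + (-2 + 5**2 - 12*5)) - 104 = (21 + (-2 + 25 - 60)) - 104 = (21 - 37) - 104 = -16 - 104 = -120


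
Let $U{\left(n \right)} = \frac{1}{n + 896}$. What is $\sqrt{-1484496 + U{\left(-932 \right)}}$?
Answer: $\frac{i \sqrt{53441857}}{6} \approx 1218.4 i$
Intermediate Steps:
$U{\left(n \right)} = \frac{1}{896 + n}$
$\sqrt{-1484496 + U{\left(-932 \right)}} = \sqrt{-1484496 + \frac{1}{896 - 932}} = \sqrt{-1484496 + \frac{1}{-36}} = \sqrt{-1484496 - \frac{1}{36}} = \sqrt{- \frac{53441857}{36}} = \frac{i \sqrt{53441857}}{6}$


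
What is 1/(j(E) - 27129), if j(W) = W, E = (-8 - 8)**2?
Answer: -1/26873 ≈ -3.7212e-5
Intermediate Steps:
E = 256 (E = (-16)**2 = 256)
1/(j(E) - 27129) = 1/(256 - 27129) = 1/(-26873) = -1/26873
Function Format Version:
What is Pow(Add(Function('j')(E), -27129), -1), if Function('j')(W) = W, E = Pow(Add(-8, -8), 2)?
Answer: Rational(-1, 26873) ≈ -3.7212e-5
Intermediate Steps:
E = 256 (E = Pow(-16, 2) = 256)
Pow(Add(Function('j')(E), -27129), -1) = Pow(Add(256, -27129), -1) = Pow(-26873, -1) = Rational(-1, 26873)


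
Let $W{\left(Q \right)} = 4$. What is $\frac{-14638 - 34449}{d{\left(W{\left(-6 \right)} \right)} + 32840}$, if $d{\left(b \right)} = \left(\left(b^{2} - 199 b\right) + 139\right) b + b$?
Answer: $- \frac{49087}{30280} \approx -1.6211$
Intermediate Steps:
$d{\left(b \right)} = b + b \left(139 + b^{2} - 199 b\right)$ ($d{\left(b \right)} = \left(139 + b^{2} - 199 b\right) b + b = b \left(139 + b^{2} - 199 b\right) + b = b + b \left(139 + b^{2} - 199 b\right)$)
$\frac{-14638 - 34449}{d{\left(W{\left(-6 \right)} \right)} + 32840} = \frac{-14638 - 34449}{4 \left(140 + 4^{2} - 796\right) + 32840} = - \frac{49087}{4 \left(140 + 16 - 796\right) + 32840} = - \frac{49087}{4 \left(-640\right) + 32840} = - \frac{49087}{-2560 + 32840} = - \frac{49087}{30280}$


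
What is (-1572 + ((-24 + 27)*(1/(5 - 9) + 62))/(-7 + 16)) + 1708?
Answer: 1879/12 ≈ 156.58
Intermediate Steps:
(-1572 + ((-24 + 27)*(1/(5 - 9) + 62))/(-7 + 16)) + 1708 = (-1572 + (3*(1/(-4) + 62))/9) + 1708 = (-1572 + (3*(-¼ + 62))*(⅑)) + 1708 = (-1572 + (3*(247/4))*(⅑)) + 1708 = (-1572 + (741/4)*(⅑)) + 1708 = (-1572 + 247/12) + 1708 = -18617/12 + 1708 = 1879/12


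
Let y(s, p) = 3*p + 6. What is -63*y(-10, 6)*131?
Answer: -198072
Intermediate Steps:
y(s, p) = 6 + 3*p
-63*y(-10, 6)*131 = -63*(6 + 3*6)*131 = -63*(6 + 18)*131 = -63*24*131 = -1512*131 = -198072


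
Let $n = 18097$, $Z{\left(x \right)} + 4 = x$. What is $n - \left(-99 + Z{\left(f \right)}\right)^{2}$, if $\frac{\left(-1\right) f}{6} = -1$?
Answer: $8688$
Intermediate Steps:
$f = 6$ ($f = \left(-6\right) \left(-1\right) = 6$)
$Z{\left(x \right)} = -4 + x$
$n - \left(-99 + Z{\left(f \right)}\right)^{2} = 18097 - \left(-99 + \left(-4 + 6\right)\right)^{2} = 18097 - \left(-99 + 2\right)^{2} = 18097 - \left(-97\right)^{2} = 18097 - 9409 = 8688$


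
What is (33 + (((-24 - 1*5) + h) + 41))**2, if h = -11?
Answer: 1156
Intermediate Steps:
(33 + (((-24 - 1*5) + h) + 41))**2 = (33 + (((-24 - 1*5) - 11) + 41))**2 = (33 + (((-24 - 5) - 11) + 41))**2 = (33 + ((-29 - 11) + 41))**2 = (33 + (-40 + 41))**2 = (33 + 1)**2 = 34**2 = 1156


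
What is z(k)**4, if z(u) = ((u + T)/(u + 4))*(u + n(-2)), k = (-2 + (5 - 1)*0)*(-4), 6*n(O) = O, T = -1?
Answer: 671898241/1679616 ≈ 400.03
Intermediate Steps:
n(O) = O/6
k = 8 (k = (-2 + 4*0)*(-4) = (-2 + 0)*(-4) = -2*(-4) = 8)
z(u) = (-1 + u)*(-1/3 + u)/(4 + u) (z(u) = ((u - 1)/(u + 4))*(u + (1/6)*(-2)) = ((-1 + u)/(4 + u))*(u - 1/3) = ((-1 + u)/(4 + u))*(-1/3 + u) = (-1 + u)*(-1/3 + u)/(4 + u))
z(k)**4 = ((1 - 4*8 + 3*8**2)/(3*(4 + 8)))**4 = ((1/3)*(1 - 32 + 3*64)/12)**4 = ((1/3)*(1/12)*(1 - 32 + 192))**4 = ((1/3)*(1/12)*161)**4 = (161/36)**4 = 671898241/1679616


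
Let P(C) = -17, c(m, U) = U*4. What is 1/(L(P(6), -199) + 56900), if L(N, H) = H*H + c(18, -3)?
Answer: 1/96489 ≈ 1.0364e-5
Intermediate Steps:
c(m, U) = 4*U
L(N, H) = -12 + H**2 (L(N, H) = H*H + 4*(-3) = H**2 - 12 = -12 + H**2)
1/(L(P(6), -199) + 56900) = 1/((-12 + (-199)**2) + 56900) = 1/((-12 + 39601) + 56900) = 1/(39589 + 56900) = 1/96489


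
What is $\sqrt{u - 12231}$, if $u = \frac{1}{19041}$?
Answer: $\frac{i \sqrt{4434467439270}}{19041} \approx 110.59 i$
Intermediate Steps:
$u = \frac{1}{19041} \approx 5.2518 \cdot 10^{-5}$
$\sqrt{u - 12231} = \sqrt{\frac{1}{19041} - 12231} = \sqrt{- \frac{232890470}{19041}} = \frac{i \sqrt{4434467439270}}{19041}$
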